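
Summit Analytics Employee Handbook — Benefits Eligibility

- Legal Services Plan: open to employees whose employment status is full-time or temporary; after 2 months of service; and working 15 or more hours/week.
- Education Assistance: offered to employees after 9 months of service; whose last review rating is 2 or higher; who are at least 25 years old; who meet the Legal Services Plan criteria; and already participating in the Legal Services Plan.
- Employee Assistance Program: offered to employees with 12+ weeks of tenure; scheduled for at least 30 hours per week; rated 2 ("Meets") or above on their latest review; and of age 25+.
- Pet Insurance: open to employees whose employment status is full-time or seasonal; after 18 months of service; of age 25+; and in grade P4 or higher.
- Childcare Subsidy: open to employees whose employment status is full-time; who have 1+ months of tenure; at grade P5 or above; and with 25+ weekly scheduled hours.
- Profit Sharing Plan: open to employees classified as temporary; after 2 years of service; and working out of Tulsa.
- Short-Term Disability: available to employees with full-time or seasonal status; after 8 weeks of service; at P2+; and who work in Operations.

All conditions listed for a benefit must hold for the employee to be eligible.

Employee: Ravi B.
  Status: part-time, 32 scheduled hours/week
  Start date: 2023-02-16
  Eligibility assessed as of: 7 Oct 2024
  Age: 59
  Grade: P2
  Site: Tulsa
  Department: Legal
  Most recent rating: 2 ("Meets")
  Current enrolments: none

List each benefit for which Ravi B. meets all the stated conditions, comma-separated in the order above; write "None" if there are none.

Service from 2023-02-16 to 7 Oct 2024: 599 days.
Legal Services Plan — status part-time ✗ (requires full-time or temporary) → not eligible.
Education Assistance — service 599 days ≥ 9 months (≈270 days) ✓; rating 2 ≥ 2 ✓; age 59 ≥ 25 ✓; not eligible for Legal Services Plan ✗ → not eligible.
Employee Assistance Program — service 599 days ≥ 12 weeks (≈84 days) ✓; 32 hrs/wk ≥ 30 ✓; rating 2 ≥ 2 ✓; age 59 ≥ 25 ✓ → eligible.
Pet Insurance — status part-time ✗ (requires full-time or seasonal) → not eligible.
Childcare Subsidy — status part-time ✗ (requires full-time) → not eligible.
Profit Sharing Plan — status part-time ✗ (requires temporary) → not eligible.
Short-Term Disability — status part-time ✗ (requires full-time or seasonal) → not eligible.

Employee Assistance Program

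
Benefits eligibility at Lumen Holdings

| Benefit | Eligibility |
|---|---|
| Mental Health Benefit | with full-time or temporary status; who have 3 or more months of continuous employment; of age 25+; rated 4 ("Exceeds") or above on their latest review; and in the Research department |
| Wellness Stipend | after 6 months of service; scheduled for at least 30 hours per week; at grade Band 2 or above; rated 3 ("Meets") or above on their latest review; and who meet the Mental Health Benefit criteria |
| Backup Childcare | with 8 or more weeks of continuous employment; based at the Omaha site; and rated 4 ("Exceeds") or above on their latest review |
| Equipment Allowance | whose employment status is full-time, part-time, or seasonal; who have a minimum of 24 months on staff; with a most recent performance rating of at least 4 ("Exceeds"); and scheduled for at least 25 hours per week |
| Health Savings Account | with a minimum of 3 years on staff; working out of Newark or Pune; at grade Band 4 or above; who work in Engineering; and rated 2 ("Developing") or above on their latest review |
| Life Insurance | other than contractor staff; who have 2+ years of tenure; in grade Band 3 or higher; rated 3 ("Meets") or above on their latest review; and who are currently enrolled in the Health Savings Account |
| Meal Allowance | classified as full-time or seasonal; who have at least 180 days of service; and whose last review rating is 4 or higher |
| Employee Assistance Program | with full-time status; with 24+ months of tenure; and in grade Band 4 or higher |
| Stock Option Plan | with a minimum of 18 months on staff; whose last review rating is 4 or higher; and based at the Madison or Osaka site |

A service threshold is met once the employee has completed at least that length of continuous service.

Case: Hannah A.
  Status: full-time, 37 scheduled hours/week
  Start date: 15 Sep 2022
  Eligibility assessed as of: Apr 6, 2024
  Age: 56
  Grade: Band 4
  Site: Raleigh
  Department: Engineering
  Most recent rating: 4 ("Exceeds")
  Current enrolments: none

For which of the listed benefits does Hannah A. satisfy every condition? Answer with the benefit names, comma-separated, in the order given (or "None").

Service from 15 Sep 2022 to Apr 6, 2024: 569 days.
Mental Health Benefit — status full-time ✓; service 569 days ≥ 3 months (≈90 days) ✓; age 56 ≥ 25 ✓; rating 4 ≥ 4 ✓; dept Engineering ✗ → not eligible.
Wellness Stipend — service 569 days ≥ 6 months (≈180 days) ✓; 37 hrs/wk ≥ 30 ✓; grade Band 4 ≥ Band 2 ✓; rating 4 ≥ 3 ✓; not eligible for Mental Health Benefit ✗ → not eligible.
Backup Childcare — service 569 days ≥ 8 weeks (≈56 days) ✓; site Raleigh ✗ (not Omaha) → not eligible.
Equipment Allowance — status full-time ✓; service 569 days < 24 months (≈720 days) ✗ → not eligible.
Health Savings Account — service 569 days < 3 years (≈1095 days) ✗ → not eligible.
Life Insurance — status full-time ✓ (not excluded); service 569 days < 2 years (≈730 days) ✗ → not eligible.
Meal Allowance — status full-time ✓; service 569 days ≥ 180 days ✓; rating 4 ≥ 4 ✓ → eligible.
Employee Assistance Program — status full-time ✓; service 569 days < 24 months (≈720 days) ✗ → not eligible.
Stock Option Plan — service 569 days ≥ 18 months (≈540 days) ✓; rating 4 ≥ 4 ✓; site Raleigh ✗ (not Madison or Osaka) → not eligible.

Meal Allowance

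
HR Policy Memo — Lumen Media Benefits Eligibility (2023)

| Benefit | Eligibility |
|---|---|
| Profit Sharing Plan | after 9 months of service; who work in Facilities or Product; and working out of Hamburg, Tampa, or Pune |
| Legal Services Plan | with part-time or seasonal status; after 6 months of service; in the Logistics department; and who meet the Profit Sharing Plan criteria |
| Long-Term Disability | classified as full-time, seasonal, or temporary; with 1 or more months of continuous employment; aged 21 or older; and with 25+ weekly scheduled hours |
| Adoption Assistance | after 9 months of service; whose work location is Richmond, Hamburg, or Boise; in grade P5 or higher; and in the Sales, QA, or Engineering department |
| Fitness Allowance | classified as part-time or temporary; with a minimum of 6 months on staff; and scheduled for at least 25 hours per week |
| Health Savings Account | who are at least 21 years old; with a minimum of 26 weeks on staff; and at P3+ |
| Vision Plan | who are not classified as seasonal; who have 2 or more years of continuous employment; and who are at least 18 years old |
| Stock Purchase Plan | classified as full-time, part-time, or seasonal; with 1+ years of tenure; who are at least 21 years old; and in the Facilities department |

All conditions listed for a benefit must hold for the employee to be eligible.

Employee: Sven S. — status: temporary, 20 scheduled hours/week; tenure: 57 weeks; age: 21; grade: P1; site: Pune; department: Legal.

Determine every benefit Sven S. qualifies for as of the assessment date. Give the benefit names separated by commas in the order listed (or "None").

None

Profit Sharing Plan — service 57 weeks ≥ 9 months (≈270 days) ✓; dept Legal ✗ → not eligible.
Legal Services Plan — status temporary ✗ (requires part-time or seasonal) → not eligible.
Long-Term Disability — status temporary ✓; service 57 weeks ≥ 1 month (≈30 days) ✓; age 21 ≥ 21 ✓; 20 hrs/wk < 25 ✗ → not eligible.
Adoption Assistance — service 57 weeks ≥ 9 months (≈270 days) ✓; site Pune ✗ (not Richmond, Hamburg, or Boise) → not eligible.
Fitness Allowance — status temporary ✓; service 57 weeks ≥ 6 months (≈180 days) ✓; 20 hrs/wk < 25 ✗ → not eligible.
Health Savings Account — age 21 ≥ 21 ✓; service 57 weeks ≥ 26 weeks ✓; grade P1 < P3 ✗ → not eligible.
Vision Plan — status temporary ✓ (not excluded); service 57 weeks < 2 years (≈730 days) ✗ → not eligible.
Stock Purchase Plan — status temporary ✗ (requires full-time, part-time, or seasonal) → not eligible.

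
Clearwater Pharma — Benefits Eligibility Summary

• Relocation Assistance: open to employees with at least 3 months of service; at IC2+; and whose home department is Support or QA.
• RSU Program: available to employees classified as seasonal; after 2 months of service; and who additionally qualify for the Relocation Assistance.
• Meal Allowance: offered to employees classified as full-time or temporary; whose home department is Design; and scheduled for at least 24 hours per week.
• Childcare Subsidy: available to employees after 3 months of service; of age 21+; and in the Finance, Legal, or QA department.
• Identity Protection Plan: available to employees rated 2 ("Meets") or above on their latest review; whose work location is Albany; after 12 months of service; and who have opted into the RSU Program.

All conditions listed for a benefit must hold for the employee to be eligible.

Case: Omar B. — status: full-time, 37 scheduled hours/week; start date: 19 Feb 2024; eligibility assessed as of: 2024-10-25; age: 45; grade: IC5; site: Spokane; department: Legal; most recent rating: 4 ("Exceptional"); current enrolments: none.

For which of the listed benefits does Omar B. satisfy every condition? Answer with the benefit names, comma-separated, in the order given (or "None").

Service from 19 Feb 2024 to 2024-10-25: 249 days.
Relocation Assistance — service 249 days ≥ 3 months (≈90 days) ✓; grade IC5 ≥ IC2 ✓; dept Legal ✗ → not eligible.
RSU Program — status full-time ✗ (requires seasonal) → not eligible.
Meal Allowance — status full-time ✓; dept Legal ✗ → not eligible.
Childcare Subsidy — service 249 days ≥ 3 months (≈90 days) ✓; age 45 ≥ 21 ✓; dept Legal ✓ → eligible.
Identity Protection Plan — rating 4 ≥ 2 ✓; site Spokane ✗ (not Albany) → not eligible.

Childcare Subsidy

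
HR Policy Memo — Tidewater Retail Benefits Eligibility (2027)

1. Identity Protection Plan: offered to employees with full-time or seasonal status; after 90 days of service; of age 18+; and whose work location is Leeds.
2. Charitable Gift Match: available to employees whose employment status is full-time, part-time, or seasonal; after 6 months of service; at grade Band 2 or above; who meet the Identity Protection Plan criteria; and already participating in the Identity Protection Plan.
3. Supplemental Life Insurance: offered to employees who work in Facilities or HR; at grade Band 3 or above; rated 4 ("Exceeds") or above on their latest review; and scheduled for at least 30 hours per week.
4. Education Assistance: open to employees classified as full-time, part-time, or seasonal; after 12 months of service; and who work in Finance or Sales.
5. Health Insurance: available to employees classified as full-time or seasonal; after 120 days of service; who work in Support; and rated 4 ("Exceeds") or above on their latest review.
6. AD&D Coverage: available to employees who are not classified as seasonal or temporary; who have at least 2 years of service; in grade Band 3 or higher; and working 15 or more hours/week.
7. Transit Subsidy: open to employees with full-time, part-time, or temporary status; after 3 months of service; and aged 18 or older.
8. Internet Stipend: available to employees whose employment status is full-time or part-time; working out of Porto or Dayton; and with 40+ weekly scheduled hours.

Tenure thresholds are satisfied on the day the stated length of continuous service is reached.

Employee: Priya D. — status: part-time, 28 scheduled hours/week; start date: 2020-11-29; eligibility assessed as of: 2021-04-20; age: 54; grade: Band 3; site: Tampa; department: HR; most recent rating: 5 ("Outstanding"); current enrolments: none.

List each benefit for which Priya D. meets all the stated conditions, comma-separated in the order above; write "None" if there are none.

Transit Subsidy

Service from 2020-11-29 to 2021-04-20: 142 days.
Identity Protection Plan — status part-time ✗ (requires full-time or seasonal) → not eligible.
Charitable Gift Match — status part-time ✓; service 142 days < 6 months (≈180 days) ✗ → not eligible.
Supplemental Life Insurance — dept HR ✓; grade Band 3 ≥ Band 3 ✓; rating 5 ≥ 4 ✓; 28 hrs/wk < 30 ✗ → not eligible.
Education Assistance — status part-time ✓; service 142 days < 12 months (≈360 days) ✗ → not eligible.
Health Insurance — status part-time ✗ (requires full-time or seasonal) → not eligible.
AD&D Coverage — status part-time ✓ (not excluded); service 142 days < 2 years (≈730 days) ✗ → not eligible.
Transit Subsidy — status part-time ✓; service 142 days ≥ 3 months (≈90 days) ✓; age 54 ≥ 18 ✓ → eligible.
Internet Stipend — status part-time ✓; site Tampa ✗ (not Porto or Dayton) → not eligible.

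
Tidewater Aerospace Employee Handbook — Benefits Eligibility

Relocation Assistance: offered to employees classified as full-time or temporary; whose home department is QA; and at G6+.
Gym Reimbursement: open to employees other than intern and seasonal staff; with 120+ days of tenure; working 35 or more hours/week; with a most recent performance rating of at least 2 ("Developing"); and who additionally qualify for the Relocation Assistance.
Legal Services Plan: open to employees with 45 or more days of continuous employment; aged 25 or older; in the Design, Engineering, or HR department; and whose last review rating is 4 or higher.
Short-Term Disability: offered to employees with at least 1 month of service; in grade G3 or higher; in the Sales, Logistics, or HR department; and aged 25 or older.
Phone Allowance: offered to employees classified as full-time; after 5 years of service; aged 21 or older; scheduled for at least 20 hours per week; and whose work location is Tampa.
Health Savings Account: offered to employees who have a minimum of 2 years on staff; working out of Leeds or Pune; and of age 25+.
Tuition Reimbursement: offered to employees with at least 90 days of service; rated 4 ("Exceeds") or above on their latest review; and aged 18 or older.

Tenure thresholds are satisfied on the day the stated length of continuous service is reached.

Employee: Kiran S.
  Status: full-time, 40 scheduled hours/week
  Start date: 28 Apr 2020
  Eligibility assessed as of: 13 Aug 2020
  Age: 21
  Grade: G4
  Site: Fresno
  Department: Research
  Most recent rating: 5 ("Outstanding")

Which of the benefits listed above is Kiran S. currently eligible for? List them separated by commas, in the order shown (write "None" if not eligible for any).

Tuition Reimbursement

Service from 28 Apr 2020 to 13 Aug 2020: 107 days.
Relocation Assistance — status full-time ✓; dept Research ✗ → not eligible.
Gym Reimbursement — status full-time ✓ (not excluded); service 107 days < 120 days ✗ → not eligible.
Legal Services Plan — service 107 days ≥ 45 days ✓; age 21 < 25 ✗ → not eligible.
Short-Term Disability — service 107 days ≥ 1 month (≈30 days) ✓; grade G4 ≥ G3 ✓; dept Research ✗ → not eligible.
Phone Allowance — status full-time ✓; service 107 days < 5 years (≈1825 days) ✗ → not eligible.
Health Savings Account — service 107 days < 2 years (≈730 days) ✗ → not eligible.
Tuition Reimbursement — service 107 days ≥ 90 days ✓; rating 5 ≥ 4 ✓; age 21 ≥ 18 ✓ → eligible.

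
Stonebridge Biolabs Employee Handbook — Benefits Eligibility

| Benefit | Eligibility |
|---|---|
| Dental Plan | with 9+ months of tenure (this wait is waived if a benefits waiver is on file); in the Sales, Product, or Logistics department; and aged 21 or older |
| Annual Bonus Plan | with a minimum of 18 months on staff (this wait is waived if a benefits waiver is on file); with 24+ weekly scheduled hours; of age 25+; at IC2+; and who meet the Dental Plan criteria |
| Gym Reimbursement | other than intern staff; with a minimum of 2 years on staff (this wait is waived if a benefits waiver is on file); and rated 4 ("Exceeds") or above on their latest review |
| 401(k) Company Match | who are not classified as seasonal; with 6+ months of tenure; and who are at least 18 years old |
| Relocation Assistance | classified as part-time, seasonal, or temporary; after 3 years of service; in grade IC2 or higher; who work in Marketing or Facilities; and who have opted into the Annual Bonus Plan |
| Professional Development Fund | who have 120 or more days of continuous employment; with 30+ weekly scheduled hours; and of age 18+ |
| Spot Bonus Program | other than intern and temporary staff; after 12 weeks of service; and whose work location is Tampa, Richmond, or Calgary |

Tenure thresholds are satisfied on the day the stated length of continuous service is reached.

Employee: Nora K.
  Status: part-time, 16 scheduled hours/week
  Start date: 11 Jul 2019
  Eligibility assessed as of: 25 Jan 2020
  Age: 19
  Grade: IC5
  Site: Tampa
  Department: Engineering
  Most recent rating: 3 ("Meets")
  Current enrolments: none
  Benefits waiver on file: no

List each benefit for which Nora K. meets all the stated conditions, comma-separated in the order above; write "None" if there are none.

Service from 11 Jul 2019 to 25 Jan 2020: 198 days.
Dental Plan — no waiver, service 198 days < 9 months (≈270 days) ✗ → not eligible.
Annual Bonus Plan — no waiver, service 198 days < 18 months (≈540 days) ✗ → not eligible.
Gym Reimbursement — status part-time ✓ (not excluded); no waiver, service 198 days < 2 years (≈730 days) ✗ → not eligible.
401(k) Company Match — status part-time ✓ (not excluded); service 198 days ≥ 6 months (≈180 days) ✓; age 19 ≥ 18 ✓ → eligible.
Relocation Assistance — status part-time ✓; service 198 days < 3 years (≈1095 days) ✗ → not eligible.
Professional Development Fund — service 198 days ≥ 120 days ✓; 16 hrs/wk < 30 ✗ → not eligible.
Spot Bonus Program — status part-time ✓ (not excluded); service 198 days ≥ 12 weeks (≈84 days) ✓; site Tampa ✓ → eligible.

401(k) Company Match, Spot Bonus Program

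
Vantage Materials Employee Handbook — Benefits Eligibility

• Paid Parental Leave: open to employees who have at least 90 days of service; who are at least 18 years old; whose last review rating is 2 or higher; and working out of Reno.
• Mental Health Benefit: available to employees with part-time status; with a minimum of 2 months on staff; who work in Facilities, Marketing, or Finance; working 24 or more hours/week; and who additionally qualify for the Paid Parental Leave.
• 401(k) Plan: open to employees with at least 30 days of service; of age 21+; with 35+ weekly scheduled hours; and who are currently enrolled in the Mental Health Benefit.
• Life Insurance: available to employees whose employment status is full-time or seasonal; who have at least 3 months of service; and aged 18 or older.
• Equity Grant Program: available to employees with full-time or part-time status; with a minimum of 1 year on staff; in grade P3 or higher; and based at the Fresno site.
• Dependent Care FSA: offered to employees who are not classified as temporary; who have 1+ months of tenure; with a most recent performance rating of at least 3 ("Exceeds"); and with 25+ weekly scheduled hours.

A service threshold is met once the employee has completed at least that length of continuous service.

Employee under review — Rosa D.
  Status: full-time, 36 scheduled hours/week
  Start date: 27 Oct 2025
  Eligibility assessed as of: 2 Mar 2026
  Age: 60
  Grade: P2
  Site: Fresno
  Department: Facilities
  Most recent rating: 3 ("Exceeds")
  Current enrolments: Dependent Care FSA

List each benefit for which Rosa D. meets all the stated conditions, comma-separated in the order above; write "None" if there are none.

Life Insurance, Dependent Care FSA

Service from 27 Oct 2025 to 2 Mar 2026: 126 days.
Paid Parental Leave — service 126 days ≥ 90 days ✓; age 60 ≥ 18 ✓; rating 3 ≥ 2 ✓; site Fresno ✗ (not Reno) → not eligible.
Mental Health Benefit — status full-time ✗ (requires part-time) → not eligible.
401(k) Plan — service 126 days ≥ 30 days ✓; age 60 ≥ 21 ✓; 36 hrs/wk ≥ 35 ✓; not enrolled in Mental Health Benefit ✗ → not eligible.
Life Insurance — status full-time ✓; service 126 days ≥ 3 months (≈90 days) ✓; age 60 ≥ 18 ✓ → eligible.
Equity Grant Program — status full-time ✓; service 126 days < 1 year (≈365 days) ✗ → not eligible.
Dependent Care FSA — status full-time ✓ (not excluded); service 126 days ≥ 1 month (≈30 days) ✓; rating 3 ≥ 3 ✓; 36 hrs/wk ≥ 25 ✓ → eligible.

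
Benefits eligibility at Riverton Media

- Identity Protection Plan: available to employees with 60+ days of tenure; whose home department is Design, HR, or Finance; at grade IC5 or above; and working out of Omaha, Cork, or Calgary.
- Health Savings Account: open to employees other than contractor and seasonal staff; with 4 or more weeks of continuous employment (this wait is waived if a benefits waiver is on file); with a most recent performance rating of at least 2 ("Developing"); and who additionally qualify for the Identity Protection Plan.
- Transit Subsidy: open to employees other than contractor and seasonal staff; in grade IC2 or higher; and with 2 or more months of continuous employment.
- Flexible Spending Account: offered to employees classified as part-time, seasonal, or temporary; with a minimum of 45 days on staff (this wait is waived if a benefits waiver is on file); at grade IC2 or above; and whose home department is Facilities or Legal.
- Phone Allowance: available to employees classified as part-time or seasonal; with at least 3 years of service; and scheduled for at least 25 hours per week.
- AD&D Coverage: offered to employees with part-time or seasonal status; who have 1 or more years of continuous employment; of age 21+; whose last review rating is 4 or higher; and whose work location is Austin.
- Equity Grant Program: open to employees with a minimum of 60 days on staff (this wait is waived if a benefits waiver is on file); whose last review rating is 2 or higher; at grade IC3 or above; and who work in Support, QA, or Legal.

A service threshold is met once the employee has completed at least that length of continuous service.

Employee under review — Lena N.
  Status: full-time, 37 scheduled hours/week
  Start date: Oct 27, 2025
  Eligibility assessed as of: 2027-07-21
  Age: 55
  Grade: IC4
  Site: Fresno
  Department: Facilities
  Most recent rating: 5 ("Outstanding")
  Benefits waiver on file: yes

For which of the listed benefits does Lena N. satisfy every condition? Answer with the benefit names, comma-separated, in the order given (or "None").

Service from Oct 27, 2025 to 2027-07-21: 632 days.
Identity Protection Plan — service 632 days ≥ 60 days ✓; dept Facilities ✗ → not eligible.
Health Savings Account — status full-time ✓ (not excluded); benefits waiver on file ✓; rating 5 ≥ 2 ✓; not eligible for Identity Protection Plan ✗ → not eligible.
Transit Subsidy — status full-time ✓ (not excluded); grade IC4 ≥ IC2 ✓; service 632 days ≥ 2 months (≈60 days) ✓ → eligible.
Flexible Spending Account — status full-time ✗ (requires part-time, seasonal, or temporary) → not eligible.
Phone Allowance — status full-time ✗ (requires part-time or seasonal) → not eligible.
AD&D Coverage — status full-time ✗ (requires part-time or seasonal) → not eligible.
Equity Grant Program — benefits waiver on file ✓; rating 5 ≥ 2 ✓; grade IC4 ≥ IC3 ✓; dept Facilities ✗ → not eligible.

Transit Subsidy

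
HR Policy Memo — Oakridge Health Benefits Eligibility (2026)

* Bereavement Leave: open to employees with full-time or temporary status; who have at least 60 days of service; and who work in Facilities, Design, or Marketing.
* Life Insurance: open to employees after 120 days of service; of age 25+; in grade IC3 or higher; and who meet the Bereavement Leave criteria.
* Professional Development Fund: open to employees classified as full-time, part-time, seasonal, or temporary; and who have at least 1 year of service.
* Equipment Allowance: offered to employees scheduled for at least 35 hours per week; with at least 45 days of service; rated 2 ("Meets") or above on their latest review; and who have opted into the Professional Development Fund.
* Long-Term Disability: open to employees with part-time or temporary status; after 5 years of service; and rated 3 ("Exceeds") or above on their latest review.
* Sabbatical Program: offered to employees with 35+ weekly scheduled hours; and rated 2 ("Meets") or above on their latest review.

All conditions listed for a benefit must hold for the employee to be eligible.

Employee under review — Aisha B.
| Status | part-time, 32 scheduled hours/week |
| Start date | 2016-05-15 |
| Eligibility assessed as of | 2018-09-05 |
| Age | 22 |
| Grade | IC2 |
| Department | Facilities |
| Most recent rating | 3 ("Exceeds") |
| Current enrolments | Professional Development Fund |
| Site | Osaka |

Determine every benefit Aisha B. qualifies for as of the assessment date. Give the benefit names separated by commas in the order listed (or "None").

Professional Development Fund

Service from 2016-05-15 to 2018-09-05: 843 days.
Bereavement Leave — status part-time ✗ (requires full-time or temporary) → not eligible.
Life Insurance — service 843 days ≥ 120 days ✓; age 22 < 25 ✗ → not eligible.
Professional Development Fund — status part-time ✓; service 843 days ≥ 1 year (≈365 days) ✓ → eligible.
Equipment Allowance — 32 hrs/wk < 35 ✗ → not eligible.
Long-Term Disability — status part-time ✓; service 843 days < 5 years (≈1825 days) ✗ → not eligible.
Sabbatical Program — 32 hrs/wk < 35 ✗ → not eligible.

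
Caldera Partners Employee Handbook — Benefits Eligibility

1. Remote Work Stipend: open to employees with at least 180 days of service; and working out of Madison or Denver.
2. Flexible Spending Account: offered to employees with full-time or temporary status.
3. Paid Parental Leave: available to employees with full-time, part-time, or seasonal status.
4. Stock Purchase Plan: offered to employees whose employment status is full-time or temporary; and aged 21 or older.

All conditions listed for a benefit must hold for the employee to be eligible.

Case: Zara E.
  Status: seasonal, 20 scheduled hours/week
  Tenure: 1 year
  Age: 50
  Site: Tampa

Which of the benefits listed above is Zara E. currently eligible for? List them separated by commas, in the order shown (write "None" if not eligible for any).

Paid Parental Leave

Remote Work Stipend — service 1 year ≥ 180 days ✓; site Tampa ✗ (not Madison or Denver) → not eligible.
Flexible Spending Account — status seasonal ✗ (requires full-time or temporary) → not eligible.
Paid Parental Leave — status seasonal ✓ → eligible.
Stock Purchase Plan — status seasonal ✗ (requires full-time or temporary) → not eligible.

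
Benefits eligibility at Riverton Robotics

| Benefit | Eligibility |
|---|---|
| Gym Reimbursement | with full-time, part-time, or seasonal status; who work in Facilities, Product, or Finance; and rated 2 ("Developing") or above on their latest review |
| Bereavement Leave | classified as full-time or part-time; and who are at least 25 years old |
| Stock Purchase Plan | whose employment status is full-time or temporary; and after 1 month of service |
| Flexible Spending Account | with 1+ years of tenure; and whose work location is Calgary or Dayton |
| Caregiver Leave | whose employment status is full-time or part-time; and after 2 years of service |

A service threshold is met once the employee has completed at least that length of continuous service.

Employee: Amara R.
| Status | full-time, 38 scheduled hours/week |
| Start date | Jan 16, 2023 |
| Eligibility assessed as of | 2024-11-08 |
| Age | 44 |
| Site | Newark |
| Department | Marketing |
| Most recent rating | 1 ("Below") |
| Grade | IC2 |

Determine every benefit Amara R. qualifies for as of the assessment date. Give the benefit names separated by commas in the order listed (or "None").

Bereavement Leave, Stock Purchase Plan

Service from Jan 16, 2023 to 2024-11-08: 662 days.
Gym Reimbursement — status full-time ✓; dept Marketing ✗ → not eligible.
Bereavement Leave — status full-time ✓; age 44 ≥ 25 ✓ → eligible.
Stock Purchase Plan — status full-time ✓; service 662 days ≥ 1 month (≈30 days) ✓ → eligible.
Flexible Spending Account — service 662 days ≥ 1 year (≈365 days) ✓; site Newark ✗ (not Calgary or Dayton) → not eligible.
Caregiver Leave — status full-time ✓; service 662 days < 2 years (≈730 days) ✗ → not eligible.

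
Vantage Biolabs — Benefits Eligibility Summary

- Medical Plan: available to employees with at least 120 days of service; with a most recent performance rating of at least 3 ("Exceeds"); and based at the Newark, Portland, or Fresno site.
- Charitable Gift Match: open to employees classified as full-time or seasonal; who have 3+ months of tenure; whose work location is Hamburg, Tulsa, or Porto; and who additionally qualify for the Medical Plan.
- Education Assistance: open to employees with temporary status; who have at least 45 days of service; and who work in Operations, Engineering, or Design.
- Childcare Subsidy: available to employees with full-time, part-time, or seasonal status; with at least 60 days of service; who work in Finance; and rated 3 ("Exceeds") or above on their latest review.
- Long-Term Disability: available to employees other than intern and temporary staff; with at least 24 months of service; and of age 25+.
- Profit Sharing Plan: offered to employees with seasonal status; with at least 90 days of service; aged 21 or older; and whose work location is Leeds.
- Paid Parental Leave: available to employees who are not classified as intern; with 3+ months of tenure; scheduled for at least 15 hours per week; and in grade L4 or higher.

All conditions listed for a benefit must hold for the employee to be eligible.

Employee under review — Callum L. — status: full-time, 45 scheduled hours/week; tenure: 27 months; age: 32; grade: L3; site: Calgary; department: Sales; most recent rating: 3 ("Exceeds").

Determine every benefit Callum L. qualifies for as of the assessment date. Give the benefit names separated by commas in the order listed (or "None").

Medical Plan — service 27 months ≥ 120 days ✓; rating 3 ≥ 3 ✓; site Calgary ✗ (not Newark, Portland, or Fresno) → not eligible.
Charitable Gift Match — status full-time ✓; service 27 months ≥ 3 months ✓; site Calgary ✗ (not Hamburg, Tulsa, or Porto) → not eligible.
Education Assistance — status full-time ✗ (requires temporary) → not eligible.
Childcare Subsidy — status full-time ✓; service 27 months ≥ 60 days ✓; dept Sales ✗ → not eligible.
Long-Term Disability — status full-time ✓ (not excluded); service 27 months ≥ 24 months ✓; age 32 ≥ 25 ✓ → eligible.
Profit Sharing Plan — status full-time ✗ (requires seasonal) → not eligible.
Paid Parental Leave — status full-time ✓ (not excluded); service 27 months ≥ 3 months ✓; 45 hrs/wk ≥ 15 ✓; grade L3 < L4 ✗ → not eligible.

Long-Term Disability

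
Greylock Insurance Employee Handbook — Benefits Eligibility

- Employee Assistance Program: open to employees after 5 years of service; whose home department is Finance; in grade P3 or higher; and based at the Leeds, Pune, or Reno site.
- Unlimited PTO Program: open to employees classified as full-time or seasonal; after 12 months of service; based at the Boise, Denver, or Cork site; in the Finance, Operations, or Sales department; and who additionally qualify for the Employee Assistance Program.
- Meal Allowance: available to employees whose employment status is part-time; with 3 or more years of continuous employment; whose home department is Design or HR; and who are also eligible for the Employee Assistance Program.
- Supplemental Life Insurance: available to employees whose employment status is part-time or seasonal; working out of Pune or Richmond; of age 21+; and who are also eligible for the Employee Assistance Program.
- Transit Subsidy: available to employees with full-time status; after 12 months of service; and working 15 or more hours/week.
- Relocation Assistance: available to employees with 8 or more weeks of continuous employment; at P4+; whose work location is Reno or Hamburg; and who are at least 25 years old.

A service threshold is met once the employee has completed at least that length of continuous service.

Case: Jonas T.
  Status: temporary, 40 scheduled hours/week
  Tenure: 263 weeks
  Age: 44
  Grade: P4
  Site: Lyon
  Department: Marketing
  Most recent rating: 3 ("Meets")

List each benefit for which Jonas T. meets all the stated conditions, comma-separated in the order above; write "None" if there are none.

Employee Assistance Program — service 263 weeks ≥ 5 years (≈1825 days) ✓; dept Marketing ✗ → not eligible.
Unlimited PTO Program — status temporary ✗ (requires full-time or seasonal) → not eligible.
Meal Allowance — status temporary ✗ (requires part-time) → not eligible.
Supplemental Life Insurance — status temporary ✗ (requires part-time or seasonal) → not eligible.
Transit Subsidy — status temporary ✗ (requires full-time) → not eligible.
Relocation Assistance — service 263 weeks ≥ 8 weeks ✓; grade P4 ≥ P4 ✓; site Lyon ✗ (not Reno or Hamburg) → not eligible.

None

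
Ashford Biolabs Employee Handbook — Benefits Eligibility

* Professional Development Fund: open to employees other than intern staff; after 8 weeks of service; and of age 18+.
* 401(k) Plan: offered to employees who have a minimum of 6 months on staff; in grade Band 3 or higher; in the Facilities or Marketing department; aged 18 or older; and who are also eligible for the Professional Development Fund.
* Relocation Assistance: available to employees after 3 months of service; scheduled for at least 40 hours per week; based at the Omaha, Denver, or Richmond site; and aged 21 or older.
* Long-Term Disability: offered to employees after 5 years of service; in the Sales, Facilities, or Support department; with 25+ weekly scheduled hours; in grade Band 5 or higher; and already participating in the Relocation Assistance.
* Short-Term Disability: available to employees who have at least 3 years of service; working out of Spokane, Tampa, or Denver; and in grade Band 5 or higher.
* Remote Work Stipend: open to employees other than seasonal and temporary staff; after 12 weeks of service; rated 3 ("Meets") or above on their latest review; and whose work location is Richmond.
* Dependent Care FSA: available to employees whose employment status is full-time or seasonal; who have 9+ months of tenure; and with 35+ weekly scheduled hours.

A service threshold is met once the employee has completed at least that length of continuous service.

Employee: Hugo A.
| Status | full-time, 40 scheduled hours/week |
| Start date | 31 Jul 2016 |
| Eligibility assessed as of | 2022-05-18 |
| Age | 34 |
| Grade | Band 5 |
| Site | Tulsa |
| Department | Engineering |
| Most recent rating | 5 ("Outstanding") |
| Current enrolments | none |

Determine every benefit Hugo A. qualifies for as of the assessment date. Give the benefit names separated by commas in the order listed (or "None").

Professional Development Fund, Dependent Care FSA

Service from 31 Jul 2016 to 2022-05-18: 2117 days.
Professional Development Fund — status full-time ✓ (not excluded); service 2117 days ≥ 8 weeks (≈56 days) ✓; age 34 ≥ 18 ✓ → eligible.
401(k) Plan — service 2117 days ≥ 6 months (≈180 days) ✓; grade Band 5 ≥ Band 3 ✓; dept Engineering ✗ → not eligible.
Relocation Assistance — service 2117 days ≥ 3 months (≈90 days) ✓; 40 hrs/wk ≥ 40 ✓; site Tulsa ✗ (not Omaha, Denver, or Richmond) → not eligible.
Long-Term Disability — service 2117 days ≥ 5 years (≈1825 days) ✓; dept Engineering ✗ → not eligible.
Short-Term Disability — service 2117 days ≥ 3 years (≈1095 days) ✓; site Tulsa ✗ (not Spokane, Tampa, or Denver) → not eligible.
Remote Work Stipend — status full-time ✓ (not excluded); service 2117 days ≥ 12 weeks (≈84 days) ✓; rating 5 ≥ 3 ✓; site Tulsa ✗ (not Richmond) → not eligible.
Dependent Care FSA — status full-time ✓; service 2117 days ≥ 9 months (≈270 days) ✓; 40 hrs/wk ≥ 35 ✓ → eligible.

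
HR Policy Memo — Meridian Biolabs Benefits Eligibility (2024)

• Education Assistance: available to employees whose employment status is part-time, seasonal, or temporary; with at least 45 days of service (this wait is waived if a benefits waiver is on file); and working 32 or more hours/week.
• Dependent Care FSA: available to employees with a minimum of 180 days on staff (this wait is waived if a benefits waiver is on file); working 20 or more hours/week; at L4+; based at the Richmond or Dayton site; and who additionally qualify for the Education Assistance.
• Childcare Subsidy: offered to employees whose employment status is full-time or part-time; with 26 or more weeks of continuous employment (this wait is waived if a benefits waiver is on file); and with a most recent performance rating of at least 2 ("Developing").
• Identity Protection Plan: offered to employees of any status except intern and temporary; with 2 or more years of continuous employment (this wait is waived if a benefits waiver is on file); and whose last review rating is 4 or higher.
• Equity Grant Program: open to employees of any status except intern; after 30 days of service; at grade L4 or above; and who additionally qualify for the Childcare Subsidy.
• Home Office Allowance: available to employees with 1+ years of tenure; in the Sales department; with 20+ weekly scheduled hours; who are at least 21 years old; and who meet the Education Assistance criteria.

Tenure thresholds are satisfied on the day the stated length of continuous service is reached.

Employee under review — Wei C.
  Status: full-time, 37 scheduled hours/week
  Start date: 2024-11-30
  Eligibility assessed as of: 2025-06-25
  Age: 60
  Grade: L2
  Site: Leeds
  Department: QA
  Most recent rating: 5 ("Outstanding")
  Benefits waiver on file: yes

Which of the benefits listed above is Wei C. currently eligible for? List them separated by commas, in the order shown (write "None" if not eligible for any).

Service from 2024-11-30 to 2025-06-25: 207 days.
Education Assistance — status full-time ✗ (requires part-time, seasonal, or temporary) → not eligible.
Dependent Care FSA — benefits waiver on file ✓; 37 hrs/wk ≥ 20 ✓; grade L2 < L4 ✗ → not eligible.
Childcare Subsidy — status full-time ✓; benefits waiver on file ✓; rating 5 ≥ 2 ✓ → eligible.
Identity Protection Plan — status full-time ✓ (not excluded); benefits waiver on file ✓; rating 5 ≥ 4 ✓ → eligible.
Equity Grant Program — status full-time ✓ (not excluded); service 207 days ≥ 30 days ✓; grade L2 < L4 ✗ → not eligible.
Home Office Allowance — service 207 days < 1 year (≈365 days) ✗ → not eligible.

Childcare Subsidy, Identity Protection Plan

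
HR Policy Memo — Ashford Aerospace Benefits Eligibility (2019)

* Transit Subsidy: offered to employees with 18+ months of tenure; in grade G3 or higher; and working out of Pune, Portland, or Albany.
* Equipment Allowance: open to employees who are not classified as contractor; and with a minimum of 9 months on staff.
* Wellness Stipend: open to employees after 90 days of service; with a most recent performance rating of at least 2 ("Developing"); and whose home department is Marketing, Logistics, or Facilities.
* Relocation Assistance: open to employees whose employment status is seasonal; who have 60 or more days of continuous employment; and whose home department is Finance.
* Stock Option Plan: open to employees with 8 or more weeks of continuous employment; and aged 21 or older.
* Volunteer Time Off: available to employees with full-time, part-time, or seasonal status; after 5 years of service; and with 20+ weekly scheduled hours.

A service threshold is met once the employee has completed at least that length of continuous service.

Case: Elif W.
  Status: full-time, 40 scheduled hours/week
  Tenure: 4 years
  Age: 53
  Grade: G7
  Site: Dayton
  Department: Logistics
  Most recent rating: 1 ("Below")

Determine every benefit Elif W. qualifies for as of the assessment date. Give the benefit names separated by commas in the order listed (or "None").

Equipment Allowance, Stock Option Plan

Transit Subsidy — service 4 years ≥ 18 months (≈540 days) ✓; grade G7 ≥ G3 ✓; site Dayton ✗ (not Pune, Portland, or Albany) → not eligible.
Equipment Allowance — status full-time ✓ (not excluded); service 4 years ≥ 9 months (≈270 days) ✓ → eligible.
Wellness Stipend — service 4 years ≥ 90 days ✓; rating 1 < 2 ✗ → not eligible.
Relocation Assistance — status full-time ✗ (requires seasonal) → not eligible.
Stock Option Plan — service 4 years ≥ 8 weeks (≈56 days) ✓; age 53 ≥ 21 ✓ → eligible.
Volunteer Time Off — status full-time ✓; service 4 years < 5 years ✗ → not eligible.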